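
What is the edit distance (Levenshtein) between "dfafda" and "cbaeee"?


Computing edit distance: "dfafda" -> "cbaeee"
DP table:
           c    b    a    e    e    e
      0    1    2    3    4    5    6
  d   1    1    2    3    4    5    6
  f   2    2    2    3    4    5    6
  a   3    3    3    2    3    4    5
  f   4    4    4    3    3    4    5
  d   5    5    5    4    4    4    5
  a   6    6    6    5    5    5    5
Edit distance = dp[6][6] = 5

5


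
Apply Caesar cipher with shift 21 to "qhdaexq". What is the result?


Caesar cipher: shift "qhdaexq" by 21
  'q' (pos 16) + 21 = pos 11 = 'l'
  'h' (pos 7) + 21 = pos 2 = 'c'
  'd' (pos 3) + 21 = pos 24 = 'y'
  'a' (pos 0) + 21 = pos 21 = 'v'
  'e' (pos 4) + 21 = pos 25 = 'z'
  'x' (pos 23) + 21 = pos 18 = 's'
  'q' (pos 16) + 21 = pos 11 = 'l'
Result: lcyvzsl

lcyvzsl


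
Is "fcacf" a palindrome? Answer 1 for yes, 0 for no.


Input: fcacf
Reversed: fcacf
  Compare pos 0 ('f') with pos 4 ('f'): match
  Compare pos 1 ('c') with pos 3 ('c'): match
Result: palindrome

1


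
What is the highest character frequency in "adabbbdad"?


Input: adabbbdad
Character counts:
  'a': 3
  'b': 3
  'd': 3
Maximum frequency: 3

3


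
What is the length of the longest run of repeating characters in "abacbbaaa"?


Input: "abacbbaaa"
Scanning for longest run:
  Position 1 ('b'): new char, reset run to 1
  Position 2 ('a'): new char, reset run to 1
  Position 3 ('c'): new char, reset run to 1
  Position 4 ('b'): new char, reset run to 1
  Position 5 ('b'): continues run of 'b', length=2
  Position 6 ('a'): new char, reset run to 1
  Position 7 ('a'): continues run of 'a', length=2
  Position 8 ('a'): continues run of 'a', length=3
Longest run: 'a' with length 3

3


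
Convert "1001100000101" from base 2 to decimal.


Input: "1001100000101" in base 2
Positional expansion:
  Digit '1' (value 1) x 2^12 = 4096
  Digit '0' (value 0) x 2^11 = 0
  Digit '0' (value 0) x 2^10 = 0
  Digit '1' (value 1) x 2^9 = 512
  Digit '1' (value 1) x 2^8 = 256
  Digit '0' (value 0) x 2^7 = 0
  Digit '0' (value 0) x 2^6 = 0
  Digit '0' (value 0) x 2^5 = 0
  Digit '0' (value 0) x 2^4 = 0
  Digit '0' (value 0) x 2^3 = 0
  Digit '1' (value 1) x 2^2 = 4
  Digit '0' (value 0) x 2^1 = 0
  Digit '1' (value 1) x 2^0 = 1
Sum = 4869

4869


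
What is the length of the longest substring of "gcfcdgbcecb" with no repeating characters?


Input: "gcfcdgbcecb"
Sliding window (track last position of each char):
  Position 0 ('g'): window [0,0] length 1 -- new best
  Position 1 ('c'): window [0,1] length 2 -- new best
  Position 2 ('f'): window [0,2] length 3 -- new best
  Position 3 ('c'): repeat (last at 1), move window start to 2
  Position 3 ('c'): window [2,3] length 2
  Position 4 ('d'): window [2,4] length 3
  Position 5 ('g'): window [2,5] length 4 -- new best
  Position 6 ('b'): window [2,6] length 5 -- new best
  Position 7 ('c'): repeat (last at 3), move window start to 4
  Position 7 ('c'): window [4,7] length 4
  Position 8 ('e'): window [4,8] length 5
  Position 9 ('c'): repeat (last at 7), move window start to 8
  Position 9 ('c'): window [8,9] length 2
  Position 10 ('b'): window [8,10] length 3
Longest substring with no repeats: "fcdgb" with length 5

5


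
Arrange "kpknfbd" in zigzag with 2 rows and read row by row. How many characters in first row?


Zigzag "kpknfbd" into 2 rows:
Placing characters:
  'k' => row 0
  'p' => row 1
  'k' => row 0
  'n' => row 1
  'f' => row 0
  'b' => row 1
  'd' => row 0
Rows:
  Row 0: "kkfd"
  Row 1: "pnb"
First row length: 4

4


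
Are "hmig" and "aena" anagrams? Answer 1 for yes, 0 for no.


Strings: "hmig", "aena"
Sorted first:  ghim
Sorted second: aaen
Differ at position 0: 'g' vs 'a' => not anagrams

0


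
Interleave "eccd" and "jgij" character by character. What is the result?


Interleaving "eccd" and "jgij":
  Position 0: 'e' from first, 'j' from second => "ej"
  Position 1: 'c' from first, 'g' from second => "cg"
  Position 2: 'c' from first, 'i' from second => "ci"
  Position 3: 'd' from first, 'j' from second => "dj"
Result: ejcgcidj

ejcgcidj


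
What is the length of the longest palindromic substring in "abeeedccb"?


Input: "abeeedccb"
Checking substrings for palindromes:
  [2:5] "eee" (len 3) => palindrome
  [2:4] "ee" (len 2) => palindrome
  [3:5] "ee" (len 2) => palindrome
  [6:8] "cc" (len 2) => palindrome
Longest palindromic substring: "eee" with length 3

3


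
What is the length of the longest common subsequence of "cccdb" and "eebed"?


LCS of "cccdb" and "eebed"
DP table:
           e    e    b    e    d
      0    0    0    0    0    0
  c   0    0    0    0    0    0
  c   0    0    0    0    0    0
  c   0    0    0    0    0    0
  d   0    0    0    0    0    1
  b   0    0    0    1    1    1
LCS length = dp[5][5] = 1

1


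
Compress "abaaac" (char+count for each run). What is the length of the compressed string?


Input: abaaac
Runs:
  'a' x 1 => "a1"
  'b' x 1 => "b1"
  'a' x 3 => "a3"
  'c' x 1 => "c1"
Compressed: "a1b1a3c1"
Compressed length: 8

8


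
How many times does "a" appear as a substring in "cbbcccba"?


Searching for "a" in "cbbcccba"
Scanning each position:
  Position 0: "c" => no
  Position 1: "b" => no
  Position 2: "b" => no
  Position 3: "c" => no
  Position 4: "c" => no
  Position 5: "c" => no
  Position 6: "b" => no
  Position 7: "a" => MATCH
Total occurrences: 1

1


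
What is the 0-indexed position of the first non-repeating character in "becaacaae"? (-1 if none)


Input: becaacaae
Character frequencies:
  'a': 4
  'b': 1
  'c': 2
  'e': 2
Scanning left to right for freq == 1:
  Position 0 ('b'): unique! => answer = 0

0


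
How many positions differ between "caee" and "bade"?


Comparing "caee" and "bade" position by position:
  Position 0: 'c' vs 'b' => DIFFER
  Position 1: 'a' vs 'a' => same
  Position 2: 'e' vs 'd' => DIFFER
  Position 3: 'e' vs 'e' => same
Positions that differ: 2

2


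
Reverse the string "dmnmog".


Input: dmnmog
Reading characters right to left:
  Position 5: 'g'
  Position 4: 'o'
  Position 3: 'm'
  Position 2: 'n'
  Position 1: 'm'
  Position 0: 'd'
Reversed: gomnmd

gomnmd


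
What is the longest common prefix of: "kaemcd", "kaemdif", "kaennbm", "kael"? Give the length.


Words: kaemcd, kaemdif, kaennbm, kael
  Position 0: all 'k' => match
  Position 1: all 'a' => match
  Position 2: all 'e' => match
  Position 3: ('m', 'm', 'n', 'l') => mismatch, stop
LCP = "kae" (length 3)

3


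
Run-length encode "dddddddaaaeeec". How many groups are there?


Input: dddddddaaaeeec
Scanning for consecutive runs:
  Group 1: 'd' x 7 (positions 0-6)
  Group 2: 'a' x 3 (positions 7-9)
  Group 3: 'e' x 3 (positions 10-12)
  Group 4: 'c' x 1 (positions 13-13)
Total groups: 4

4


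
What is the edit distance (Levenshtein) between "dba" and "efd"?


Computing edit distance: "dba" -> "efd"
DP table:
           e    f    d
      0    1    2    3
  d   1    1    2    2
  b   2    2    2    3
  a   3    3    3    3
Edit distance = dp[3][3] = 3

3


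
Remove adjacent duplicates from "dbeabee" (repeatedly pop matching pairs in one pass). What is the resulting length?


Input: dbeabee
Stack-based adjacent duplicate removal:
  Read 'd': push. Stack: d
  Read 'b': push. Stack: db
  Read 'e': push. Stack: dbe
  Read 'a': push. Stack: dbea
  Read 'b': push. Stack: dbeab
  Read 'e': push. Stack: dbeabe
  Read 'e': matches stack top 'e' => pop. Stack: dbeab
Final stack: "dbeab" (length 5)

5


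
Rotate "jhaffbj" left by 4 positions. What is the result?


Input: "jhaffbj", rotate left by 4
First 4 characters: "jhaf"
Remaining characters: "fbj"
Concatenate remaining + first: "fbj" + "jhaf" = "fbjjhaf"

fbjjhaf


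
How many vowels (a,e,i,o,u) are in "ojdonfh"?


Input: ojdonfh
Checking each character:
  'o' at position 0: vowel (running total: 1)
  'j' at position 1: consonant
  'd' at position 2: consonant
  'o' at position 3: vowel (running total: 2)
  'n' at position 4: consonant
  'f' at position 5: consonant
  'h' at position 6: consonant
Total vowels: 2

2


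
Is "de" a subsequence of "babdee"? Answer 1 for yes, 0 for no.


Check if "de" is a subsequence of "babdee"
Greedy scan:
  Position 0 ('b'): no match needed
  Position 1 ('a'): no match needed
  Position 2 ('b'): no match needed
  Position 3 ('d'): matches sub[0] = 'd'
  Position 4 ('e'): matches sub[1] = 'e'
  Position 5 ('e'): no match needed
All 2 characters matched => is a subsequence

1


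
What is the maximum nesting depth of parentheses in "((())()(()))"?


Input: "((())()(()))"
Tracking depth:
  Position 0 '(': depth becomes 1
  Position 1 '(': depth becomes 2
  Position 2 '(': depth becomes 3
  Position 3 ')': depth becomes 2
  Position 4 ')': depth becomes 1
  Position 5 '(': depth becomes 2
  Position 6 ')': depth becomes 1
  Position 7 '(': depth becomes 2
  Position 8 '(': depth becomes 3
  Position 9 ')': depth becomes 2
  Position 10 ')': depth becomes 1
  Position 11 ')': depth becomes 0
Maximum depth reached: 3

3


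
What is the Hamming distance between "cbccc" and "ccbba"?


Comparing "cbccc" and "ccbba" position by position:
  Position 0: 'c' vs 'c' => same
  Position 1: 'b' vs 'c' => differ
  Position 2: 'c' vs 'b' => differ
  Position 3: 'c' vs 'b' => differ
  Position 4: 'c' vs 'a' => differ
Total differences (Hamming distance): 4

4


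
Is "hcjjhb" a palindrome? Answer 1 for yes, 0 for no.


Input: hcjjhb
Reversed: bhjjch
  Compare pos 0 ('h') with pos 5 ('b'): MISMATCH
  Compare pos 1 ('c') with pos 4 ('h'): MISMATCH
  Compare pos 2 ('j') with pos 3 ('j'): match
Result: not a palindrome

0


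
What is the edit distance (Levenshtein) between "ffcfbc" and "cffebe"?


Computing edit distance: "ffcfbc" -> "cffebe"
DP table:
           c    f    f    e    b    e
      0    1    2    3    4    5    6
  f   1    1    1    2    3    4    5
  f   2    2    1    1    2    3    4
  c   3    2    2    2    2    3    4
  f   4    3    2    2    3    3    4
  b   5    4    3    3    3    3    4
  c   6    5    4    4    4    4    4
Edit distance = dp[6][6] = 4

4


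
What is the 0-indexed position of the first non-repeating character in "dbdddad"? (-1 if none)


Input: dbdddad
Character frequencies:
  'a': 1
  'b': 1
  'd': 5
Scanning left to right for freq == 1:
  Position 0 ('d'): freq=5, skip
  Position 1 ('b'): unique! => answer = 1

1


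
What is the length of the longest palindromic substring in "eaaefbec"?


Input: "eaaefbec"
Checking substrings for palindromes:
  [0:4] "eaae" (len 4) => palindrome
  [1:3] "aa" (len 2) => palindrome
Longest palindromic substring: "eaae" with length 4

4


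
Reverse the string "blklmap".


Input: blklmap
Reading characters right to left:
  Position 6: 'p'
  Position 5: 'a'
  Position 4: 'm'
  Position 3: 'l'
  Position 2: 'k'
  Position 1: 'l'
  Position 0: 'b'
Reversed: pamlklb

pamlklb


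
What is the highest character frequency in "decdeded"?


Input: decdeded
Character counts:
  'c': 1
  'd': 4
  'e': 3
Maximum frequency: 4

4


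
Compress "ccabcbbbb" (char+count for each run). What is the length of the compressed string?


Input: ccabcbbbb
Runs:
  'c' x 2 => "c2"
  'a' x 1 => "a1"
  'b' x 1 => "b1"
  'c' x 1 => "c1"
  'b' x 4 => "b4"
Compressed: "c2a1b1c1b4"
Compressed length: 10

10


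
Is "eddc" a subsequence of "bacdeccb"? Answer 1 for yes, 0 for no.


Check if "eddc" is a subsequence of "bacdeccb"
Greedy scan:
  Position 0 ('b'): no match needed
  Position 1 ('a'): no match needed
  Position 2 ('c'): no match needed
  Position 3 ('d'): no match needed
  Position 4 ('e'): matches sub[0] = 'e'
  Position 5 ('c'): no match needed
  Position 6 ('c'): no match needed
  Position 7 ('b'): no match needed
Only matched 1/4 characters => not a subsequence

0


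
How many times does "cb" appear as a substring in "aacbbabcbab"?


Searching for "cb" in "aacbbabcbab"
Scanning each position:
  Position 0: "aa" => no
  Position 1: "ac" => no
  Position 2: "cb" => MATCH
  Position 3: "bb" => no
  Position 4: "ba" => no
  Position 5: "ab" => no
  Position 6: "bc" => no
  Position 7: "cb" => MATCH
  Position 8: "ba" => no
  Position 9: "ab" => no
Total occurrences: 2

2


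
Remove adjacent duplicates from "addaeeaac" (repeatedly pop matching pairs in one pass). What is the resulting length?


Input: addaeeaac
Stack-based adjacent duplicate removal:
  Read 'a': push. Stack: a
  Read 'd': push. Stack: ad
  Read 'd': matches stack top 'd' => pop. Stack: a
  Read 'a': matches stack top 'a' => pop. Stack: (empty)
  Read 'e': push. Stack: e
  Read 'e': matches stack top 'e' => pop. Stack: (empty)
  Read 'a': push. Stack: a
  Read 'a': matches stack top 'a' => pop. Stack: (empty)
  Read 'c': push. Stack: c
Final stack: "c" (length 1)

1


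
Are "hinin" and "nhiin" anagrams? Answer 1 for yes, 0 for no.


Strings: "hinin", "nhiin"
Sorted first:  hiinn
Sorted second: hiinn
Sorted forms match => anagrams

1


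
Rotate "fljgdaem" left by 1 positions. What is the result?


Input: "fljgdaem", rotate left by 1
First 1 characters: "f"
Remaining characters: "ljgdaem"
Concatenate remaining + first: "ljgdaem" + "f" = "ljgdaemf"

ljgdaemf


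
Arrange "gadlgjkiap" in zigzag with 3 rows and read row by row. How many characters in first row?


Zigzag "gadlgjkiap" into 3 rows:
Placing characters:
  'g' => row 0
  'a' => row 1
  'd' => row 2
  'l' => row 1
  'g' => row 0
  'j' => row 1
  'k' => row 2
  'i' => row 1
  'a' => row 0
  'p' => row 1
Rows:
  Row 0: "gga"
  Row 1: "aljip"
  Row 2: "dk"
First row length: 3

3


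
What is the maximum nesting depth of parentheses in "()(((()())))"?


Input: "()(((()())))"
Tracking depth:
  Position 0 '(': depth becomes 1
  Position 1 ')': depth becomes 0
  Position 2 '(': depth becomes 1
  Position 3 '(': depth becomes 2
  Position 4 '(': depth becomes 3
  Position 5 '(': depth becomes 4
  Position 6 ')': depth becomes 3
  Position 7 '(': depth becomes 4
  Position 8 ')': depth becomes 3
  Position 9 ')': depth becomes 2
  Position 10 ')': depth becomes 1
  Position 11 ')': depth becomes 0
Maximum depth reached: 4

4


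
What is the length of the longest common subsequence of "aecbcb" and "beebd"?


LCS of "aecbcb" and "beebd"
DP table:
           b    e    e    b    d
      0    0    0    0    0    0
  a   0    0    0    0    0    0
  e   0    0    1    1    1    1
  c   0    0    1    1    1    1
  b   0    1    1    1    2    2
  c   0    1    1    1    2    2
  b   0    1    1    1    2    2
LCS length = dp[6][5] = 2

2


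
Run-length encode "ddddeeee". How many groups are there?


Input: ddddeeee
Scanning for consecutive runs:
  Group 1: 'd' x 4 (positions 0-3)
  Group 2: 'e' x 4 (positions 4-7)
Total groups: 2

2


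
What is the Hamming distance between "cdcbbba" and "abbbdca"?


Comparing "cdcbbba" and "abbbdca" position by position:
  Position 0: 'c' vs 'a' => differ
  Position 1: 'd' vs 'b' => differ
  Position 2: 'c' vs 'b' => differ
  Position 3: 'b' vs 'b' => same
  Position 4: 'b' vs 'd' => differ
  Position 5: 'b' vs 'c' => differ
  Position 6: 'a' vs 'a' => same
Total differences (Hamming distance): 5

5


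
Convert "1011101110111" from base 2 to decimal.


Input: "1011101110111" in base 2
Positional expansion:
  Digit '1' (value 1) x 2^12 = 4096
  Digit '0' (value 0) x 2^11 = 0
  Digit '1' (value 1) x 2^10 = 1024
  Digit '1' (value 1) x 2^9 = 512
  Digit '1' (value 1) x 2^8 = 256
  Digit '0' (value 0) x 2^7 = 0
  Digit '1' (value 1) x 2^6 = 64
  Digit '1' (value 1) x 2^5 = 32
  Digit '1' (value 1) x 2^4 = 16
  Digit '0' (value 0) x 2^3 = 0
  Digit '1' (value 1) x 2^2 = 4
  Digit '1' (value 1) x 2^1 = 2
  Digit '1' (value 1) x 2^0 = 1
Sum = 6007

6007


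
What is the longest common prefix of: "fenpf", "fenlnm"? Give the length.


Words: fenpf, fenlnm
  Position 0: all 'f' => match
  Position 1: all 'e' => match
  Position 2: all 'n' => match
  Position 3: ('p', 'l') => mismatch, stop
LCP = "fen" (length 3)

3


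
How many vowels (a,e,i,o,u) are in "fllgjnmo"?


Input: fllgjnmo
Checking each character:
  'f' at position 0: consonant
  'l' at position 1: consonant
  'l' at position 2: consonant
  'g' at position 3: consonant
  'j' at position 4: consonant
  'n' at position 5: consonant
  'm' at position 6: consonant
  'o' at position 7: vowel (running total: 1)
Total vowels: 1

1


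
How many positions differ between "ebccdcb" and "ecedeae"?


Comparing "ebccdcb" and "ecedeae" position by position:
  Position 0: 'e' vs 'e' => same
  Position 1: 'b' vs 'c' => DIFFER
  Position 2: 'c' vs 'e' => DIFFER
  Position 3: 'c' vs 'd' => DIFFER
  Position 4: 'd' vs 'e' => DIFFER
  Position 5: 'c' vs 'a' => DIFFER
  Position 6: 'b' vs 'e' => DIFFER
Positions that differ: 6

6


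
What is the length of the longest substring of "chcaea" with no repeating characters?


Input: "chcaea"
Sliding window (track last position of each char):
  Position 0 ('c'): window [0,0] length 1 -- new best
  Position 1 ('h'): window [0,1] length 2 -- new best
  Position 2 ('c'): repeat (last at 0), move window start to 1
  Position 2 ('c'): window [1,2] length 2
  Position 3 ('a'): window [1,3] length 3 -- new best
  Position 4 ('e'): window [1,4] length 4 -- new best
  Position 5 ('a'): repeat (last at 3), move window start to 4
  Position 5 ('a'): window [4,5] length 2
Longest substring with no repeats: "hcae" with length 4

4


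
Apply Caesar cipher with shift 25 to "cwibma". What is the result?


Caesar cipher: shift "cwibma" by 25
  'c' (pos 2) + 25 = pos 1 = 'b'
  'w' (pos 22) + 25 = pos 21 = 'v'
  'i' (pos 8) + 25 = pos 7 = 'h'
  'b' (pos 1) + 25 = pos 0 = 'a'
  'm' (pos 12) + 25 = pos 11 = 'l'
  'a' (pos 0) + 25 = pos 25 = 'z'
Result: bvhalz

bvhalz


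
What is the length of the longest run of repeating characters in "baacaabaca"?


Input: "baacaabaca"
Scanning for longest run:
  Position 1 ('a'): new char, reset run to 1
  Position 2 ('a'): continues run of 'a', length=2
  Position 3 ('c'): new char, reset run to 1
  Position 4 ('a'): new char, reset run to 1
  Position 5 ('a'): continues run of 'a', length=2
  Position 6 ('b'): new char, reset run to 1
  Position 7 ('a'): new char, reset run to 1
  Position 8 ('c'): new char, reset run to 1
  Position 9 ('a'): new char, reset run to 1
Longest run: 'a' with length 2

2


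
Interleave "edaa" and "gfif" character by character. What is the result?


Interleaving "edaa" and "gfif":
  Position 0: 'e' from first, 'g' from second => "eg"
  Position 1: 'd' from first, 'f' from second => "df"
  Position 2: 'a' from first, 'i' from second => "ai"
  Position 3: 'a' from first, 'f' from second => "af"
Result: egdfaiaf

egdfaiaf


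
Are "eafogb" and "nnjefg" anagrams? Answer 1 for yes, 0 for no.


Strings: "eafogb", "nnjefg"
Sorted first:  abefgo
Sorted second: efgjnn
Differ at position 0: 'a' vs 'e' => not anagrams

0


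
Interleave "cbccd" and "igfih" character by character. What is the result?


Interleaving "cbccd" and "igfih":
  Position 0: 'c' from first, 'i' from second => "ci"
  Position 1: 'b' from first, 'g' from second => "bg"
  Position 2: 'c' from first, 'f' from second => "cf"
  Position 3: 'c' from first, 'i' from second => "ci"
  Position 4: 'd' from first, 'h' from second => "dh"
Result: cibgcfcidh

cibgcfcidh


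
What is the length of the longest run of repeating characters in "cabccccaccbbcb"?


Input: "cabccccaccbbcb"
Scanning for longest run:
  Position 1 ('a'): new char, reset run to 1
  Position 2 ('b'): new char, reset run to 1
  Position 3 ('c'): new char, reset run to 1
  Position 4 ('c'): continues run of 'c', length=2
  Position 5 ('c'): continues run of 'c', length=3
  Position 6 ('c'): continues run of 'c', length=4
  Position 7 ('a'): new char, reset run to 1
  Position 8 ('c'): new char, reset run to 1
  Position 9 ('c'): continues run of 'c', length=2
  Position 10 ('b'): new char, reset run to 1
  Position 11 ('b'): continues run of 'b', length=2
  Position 12 ('c'): new char, reset run to 1
  Position 13 ('b'): new char, reset run to 1
Longest run: 'c' with length 4

4


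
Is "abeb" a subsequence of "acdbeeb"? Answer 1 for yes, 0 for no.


Check if "abeb" is a subsequence of "acdbeeb"
Greedy scan:
  Position 0 ('a'): matches sub[0] = 'a'
  Position 1 ('c'): no match needed
  Position 2 ('d'): no match needed
  Position 3 ('b'): matches sub[1] = 'b'
  Position 4 ('e'): matches sub[2] = 'e'
  Position 5 ('e'): no match needed
  Position 6 ('b'): matches sub[3] = 'b'
All 4 characters matched => is a subsequence

1


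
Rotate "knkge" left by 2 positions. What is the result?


Input: "knkge", rotate left by 2
First 2 characters: "kn"
Remaining characters: "kge"
Concatenate remaining + first: "kge" + "kn" = "kgekn"

kgekn


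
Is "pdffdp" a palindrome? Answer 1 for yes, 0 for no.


Input: pdffdp
Reversed: pdffdp
  Compare pos 0 ('p') with pos 5 ('p'): match
  Compare pos 1 ('d') with pos 4 ('d'): match
  Compare pos 2 ('f') with pos 3 ('f'): match
Result: palindrome

1


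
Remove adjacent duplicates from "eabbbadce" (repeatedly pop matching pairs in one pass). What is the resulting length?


Input: eabbbadce
Stack-based adjacent duplicate removal:
  Read 'e': push. Stack: e
  Read 'a': push. Stack: ea
  Read 'b': push. Stack: eab
  Read 'b': matches stack top 'b' => pop. Stack: ea
  Read 'b': push. Stack: eab
  Read 'a': push. Stack: eaba
  Read 'd': push. Stack: eabad
  Read 'c': push. Stack: eabadc
  Read 'e': push. Stack: eabadce
Final stack: "eabadce" (length 7)

7


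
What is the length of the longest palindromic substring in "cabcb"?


Input: "cabcb"
Checking substrings for palindromes:
  [2:5] "bcb" (len 3) => palindrome
Longest palindromic substring: "bcb" with length 3

3


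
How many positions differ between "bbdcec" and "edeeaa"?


Comparing "bbdcec" and "edeeaa" position by position:
  Position 0: 'b' vs 'e' => DIFFER
  Position 1: 'b' vs 'd' => DIFFER
  Position 2: 'd' vs 'e' => DIFFER
  Position 3: 'c' vs 'e' => DIFFER
  Position 4: 'e' vs 'a' => DIFFER
  Position 5: 'c' vs 'a' => DIFFER
Positions that differ: 6

6


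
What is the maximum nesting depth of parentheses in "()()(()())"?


Input: "()()(()())"
Tracking depth:
  Position 0 '(': depth becomes 1
  Position 1 ')': depth becomes 0
  Position 2 '(': depth becomes 1
  Position 3 ')': depth becomes 0
  Position 4 '(': depth becomes 1
  Position 5 '(': depth becomes 2
  Position 6 ')': depth becomes 1
  Position 7 '(': depth becomes 2
  Position 8 ')': depth becomes 1
  Position 9 ')': depth becomes 0
Maximum depth reached: 2

2


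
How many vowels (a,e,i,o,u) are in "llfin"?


Input: llfin
Checking each character:
  'l' at position 0: consonant
  'l' at position 1: consonant
  'f' at position 2: consonant
  'i' at position 3: vowel (running total: 1)
  'n' at position 4: consonant
Total vowels: 1

1


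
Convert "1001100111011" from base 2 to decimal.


Input: "1001100111011" in base 2
Positional expansion:
  Digit '1' (value 1) x 2^12 = 4096
  Digit '0' (value 0) x 2^11 = 0
  Digit '0' (value 0) x 2^10 = 0
  Digit '1' (value 1) x 2^9 = 512
  Digit '1' (value 1) x 2^8 = 256
  Digit '0' (value 0) x 2^7 = 0
  Digit '0' (value 0) x 2^6 = 0
  Digit '1' (value 1) x 2^5 = 32
  Digit '1' (value 1) x 2^4 = 16
  Digit '1' (value 1) x 2^3 = 8
  Digit '0' (value 0) x 2^2 = 0
  Digit '1' (value 1) x 2^1 = 2
  Digit '1' (value 1) x 2^0 = 1
Sum = 4923

4923


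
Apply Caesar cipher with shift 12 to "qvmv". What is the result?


Caesar cipher: shift "qvmv" by 12
  'q' (pos 16) + 12 = pos 2 = 'c'
  'v' (pos 21) + 12 = pos 7 = 'h'
  'm' (pos 12) + 12 = pos 24 = 'y'
  'v' (pos 21) + 12 = pos 7 = 'h'
Result: chyh

chyh


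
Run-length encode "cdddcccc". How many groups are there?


Input: cdddcccc
Scanning for consecutive runs:
  Group 1: 'c' x 1 (positions 0-0)
  Group 2: 'd' x 3 (positions 1-3)
  Group 3: 'c' x 4 (positions 4-7)
Total groups: 3

3


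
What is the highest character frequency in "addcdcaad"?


Input: addcdcaad
Character counts:
  'a': 3
  'c': 2
  'd': 4
Maximum frequency: 4

4


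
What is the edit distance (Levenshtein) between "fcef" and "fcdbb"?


Computing edit distance: "fcef" -> "fcdbb"
DP table:
           f    c    d    b    b
      0    1    2    3    4    5
  f   1    0    1    2    3    4
  c   2    1    0    1    2    3
  e   3    2    1    1    2    3
  f   4    3    2    2    2    3
Edit distance = dp[4][5] = 3

3


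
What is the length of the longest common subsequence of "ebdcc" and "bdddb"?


LCS of "ebdcc" and "bdddb"
DP table:
           b    d    d    d    b
      0    0    0    0    0    0
  e   0    0    0    0    0    0
  b   0    1    1    1    1    1
  d   0    1    2    2    2    2
  c   0    1    2    2    2    2
  c   0    1    2    2    2    2
LCS length = dp[5][5] = 2

2


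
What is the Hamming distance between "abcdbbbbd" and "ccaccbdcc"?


Comparing "abcdbbbbd" and "ccaccbdcc" position by position:
  Position 0: 'a' vs 'c' => differ
  Position 1: 'b' vs 'c' => differ
  Position 2: 'c' vs 'a' => differ
  Position 3: 'd' vs 'c' => differ
  Position 4: 'b' vs 'c' => differ
  Position 5: 'b' vs 'b' => same
  Position 6: 'b' vs 'd' => differ
  Position 7: 'b' vs 'c' => differ
  Position 8: 'd' vs 'c' => differ
Total differences (Hamming distance): 8

8


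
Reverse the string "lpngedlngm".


Input: lpngedlngm
Reading characters right to left:
  Position 9: 'm'
  Position 8: 'g'
  Position 7: 'n'
  Position 6: 'l'
  Position 5: 'd'
  Position 4: 'e'
  Position 3: 'g'
  Position 2: 'n'
  Position 1: 'p'
  Position 0: 'l'
Reversed: mgnldegnpl

mgnldegnpl


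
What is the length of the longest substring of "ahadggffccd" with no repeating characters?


Input: "ahadggffccd"
Sliding window (track last position of each char):
  Position 0 ('a'): window [0,0] length 1 -- new best
  Position 1 ('h'): window [0,1] length 2 -- new best
  Position 2 ('a'): repeat (last at 0), move window start to 1
  Position 2 ('a'): window [1,2] length 2
  Position 3 ('d'): window [1,3] length 3 -- new best
  Position 4 ('g'): window [1,4] length 4 -- new best
  Position 5 ('g'): repeat (last at 4), move window start to 5
  Position 5 ('g'): window [5,5] length 1
  Position 6 ('f'): window [5,6] length 2
  Position 7 ('f'): repeat (last at 6), move window start to 7
  Position 7 ('f'): window [7,7] length 1
  Position 8 ('c'): window [7,8] length 2
  Position 9 ('c'): repeat (last at 8), move window start to 9
  Position 9 ('c'): window [9,9] length 1
  Position 10 ('d'): window [9,10] length 2
Longest substring with no repeats: "hadg" with length 4

4


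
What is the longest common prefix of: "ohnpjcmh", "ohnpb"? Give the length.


Words: ohnpjcmh, ohnpb
  Position 0: all 'o' => match
  Position 1: all 'h' => match
  Position 2: all 'n' => match
  Position 3: all 'p' => match
  Position 4: ('j', 'b') => mismatch, stop
LCP = "ohnp" (length 4)

4


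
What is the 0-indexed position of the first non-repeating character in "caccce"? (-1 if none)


Input: caccce
Character frequencies:
  'a': 1
  'c': 4
  'e': 1
Scanning left to right for freq == 1:
  Position 0 ('c'): freq=4, skip
  Position 1 ('a'): unique! => answer = 1

1


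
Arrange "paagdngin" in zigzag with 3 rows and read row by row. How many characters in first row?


Zigzag "paagdngin" into 3 rows:
Placing characters:
  'p' => row 0
  'a' => row 1
  'a' => row 2
  'g' => row 1
  'd' => row 0
  'n' => row 1
  'g' => row 2
  'i' => row 1
  'n' => row 0
Rows:
  Row 0: "pdn"
  Row 1: "agni"
  Row 2: "ag"
First row length: 3

3


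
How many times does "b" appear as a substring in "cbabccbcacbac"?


Searching for "b" in "cbabccbcacbac"
Scanning each position:
  Position 0: "c" => no
  Position 1: "b" => MATCH
  Position 2: "a" => no
  Position 3: "b" => MATCH
  Position 4: "c" => no
  Position 5: "c" => no
  Position 6: "b" => MATCH
  Position 7: "c" => no
  Position 8: "a" => no
  Position 9: "c" => no
  Position 10: "b" => MATCH
  Position 11: "a" => no
  Position 12: "c" => no
Total occurrences: 4

4


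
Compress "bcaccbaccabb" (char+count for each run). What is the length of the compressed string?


Input: bcaccbaccabb
Runs:
  'b' x 1 => "b1"
  'c' x 1 => "c1"
  'a' x 1 => "a1"
  'c' x 2 => "c2"
  'b' x 1 => "b1"
  'a' x 1 => "a1"
  'c' x 2 => "c2"
  'a' x 1 => "a1"
  'b' x 2 => "b2"
Compressed: "b1c1a1c2b1a1c2a1b2"
Compressed length: 18

18


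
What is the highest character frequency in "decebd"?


Input: decebd
Character counts:
  'b': 1
  'c': 1
  'd': 2
  'e': 2
Maximum frequency: 2

2


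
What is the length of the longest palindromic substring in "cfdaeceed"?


Input: "cfdaeceed"
Checking substrings for palindromes:
  [4:7] "ece" (len 3) => palindrome
  [6:8] "ee" (len 2) => palindrome
Longest palindromic substring: "ece" with length 3

3


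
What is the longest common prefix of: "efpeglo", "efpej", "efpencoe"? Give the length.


Words: efpeglo, efpej, efpencoe
  Position 0: all 'e' => match
  Position 1: all 'f' => match
  Position 2: all 'p' => match
  Position 3: all 'e' => match
  Position 4: ('g', 'j', 'n') => mismatch, stop
LCP = "efpe" (length 4)

4


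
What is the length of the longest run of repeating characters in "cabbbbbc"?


Input: "cabbbbbc"
Scanning for longest run:
  Position 1 ('a'): new char, reset run to 1
  Position 2 ('b'): new char, reset run to 1
  Position 3 ('b'): continues run of 'b', length=2
  Position 4 ('b'): continues run of 'b', length=3
  Position 5 ('b'): continues run of 'b', length=4
  Position 6 ('b'): continues run of 'b', length=5
  Position 7 ('c'): new char, reset run to 1
Longest run: 'b' with length 5

5


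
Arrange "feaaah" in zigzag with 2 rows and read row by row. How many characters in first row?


Zigzag "feaaah" into 2 rows:
Placing characters:
  'f' => row 0
  'e' => row 1
  'a' => row 0
  'a' => row 1
  'a' => row 0
  'h' => row 1
Rows:
  Row 0: "faa"
  Row 1: "eah"
First row length: 3

3


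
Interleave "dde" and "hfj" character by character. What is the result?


Interleaving "dde" and "hfj":
  Position 0: 'd' from first, 'h' from second => "dh"
  Position 1: 'd' from first, 'f' from second => "df"
  Position 2: 'e' from first, 'j' from second => "ej"
Result: dhdfej

dhdfej


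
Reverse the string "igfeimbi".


Input: igfeimbi
Reading characters right to left:
  Position 7: 'i'
  Position 6: 'b'
  Position 5: 'm'
  Position 4: 'i'
  Position 3: 'e'
  Position 2: 'f'
  Position 1: 'g'
  Position 0: 'i'
Reversed: ibmiefgi

ibmiefgi


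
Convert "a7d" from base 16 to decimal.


Input: "a7d" in base 16
Positional expansion:
  Digit 'a' (value 10) x 16^2 = 2560
  Digit '7' (value 7) x 16^1 = 112
  Digit 'd' (value 13) x 16^0 = 13
Sum = 2685

2685


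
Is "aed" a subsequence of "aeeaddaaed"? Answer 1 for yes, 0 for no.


Check if "aed" is a subsequence of "aeeaddaaed"
Greedy scan:
  Position 0 ('a'): matches sub[0] = 'a'
  Position 1 ('e'): matches sub[1] = 'e'
  Position 2 ('e'): no match needed
  Position 3 ('a'): no match needed
  Position 4 ('d'): matches sub[2] = 'd'
  Position 5 ('d'): no match needed
  Position 6 ('a'): no match needed
  Position 7 ('a'): no match needed
  Position 8 ('e'): no match needed
  Position 9 ('d'): no match needed
All 3 characters matched => is a subsequence

1


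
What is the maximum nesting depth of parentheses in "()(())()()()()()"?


Input: "()(())()()()()()"
Tracking depth:
  Position 0 '(': depth becomes 1
  Position 1 ')': depth becomes 0
  Position 2 '(': depth becomes 1
  Position 3 '(': depth becomes 2
  Position 4 ')': depth becomes 1
  Position 5 ')': depth becomes 0
  Position 6 '(': depth becomes 1
  Position 7 ')': depth becomes 0
  Position 8 '(': depth becomes 1
  Position 9 ')': depth becomes 0
  Position 10 '(': depth becomes 1
  Position 11 ')': depth becomes 0
  Position 12 '(': depth becomes 1
  Position 13 ')': depth becomes 0
  Position 14 '(': depth becomes 1
  Position 15 ')': depth becomes 0
Maximum depth reached: 2

2


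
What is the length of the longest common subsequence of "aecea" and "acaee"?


LCS of "aecea" and "acaee"
DP table:
           a    c    a    e    e
      0    0    0    0    0    0
  a   0    1    1    1    1    1
  e   0    1    1    1    2    2
  c   0    1    2    2    2    2
  e   0    1    2    2    3    3
  a   0    1    2    3    3    3
LCS length = dp[5][5] = 3

3


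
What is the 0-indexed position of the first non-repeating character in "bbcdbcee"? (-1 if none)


Input: bbcdbcee
Character frequencies:
  'b': 3
  'c': 2
  'd': 1
  'e': 2
Scanning left to right for freq == 1:
  Position 0 ('b'): freq=3, skip
  Position 1 ('b'): freq=3, skip
  Position 2 ('c'): freq=2, skip
  Position 3 ('d'): unique! => answer = 3

3


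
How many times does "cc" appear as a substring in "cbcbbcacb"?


Searching for "cc" in "cbcbbcacb"
Scanning each position:
  Position 0: "cb" => no
  Position 1: "bc" => no
  Position 2: "cb" => no
  Position 3: "bb" => no
  Position 4: "bc" => no
  Position 5: "ca" => no
  Position 6: "ac" => no
  Position 7: "cb" => no
Total occurrences: 0

0


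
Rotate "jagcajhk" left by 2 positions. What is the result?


Input: "jagcajhk", rotate left by 2
First 2 characters: "ja"
Remaining characters: "gcajhk"
Concatenate remaining + first: "gcajhk" + "ja" = "gcajhkja"

gcajhkja


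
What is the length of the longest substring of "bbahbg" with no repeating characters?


Input: "bbahbg"
Sliding window (track last position of each char):
  Position 0 ('b'): window [0,0] length 1 -- new best
  Position 1 ('b'): repeat (last at 0), move window start to 1
  Position 1 ('b'): window [1,1] length 1
  Position 2 ('a'): window [1,2] length 2 -- new best
  Position 3 ('h'): window [1,3] length 3 -- new best
  Position 4 ('b'): repeat (last at 1), move window start to 2
  Position 4 ('b'): window [2,4] length 3
  Position 5 ('g'): window [2,5] length 4 -- new best
Longest substring with no repeats: "ahbg" with length 4

4


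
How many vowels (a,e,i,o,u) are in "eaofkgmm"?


Input: eaofkgmm
Checking each character:
  'e' at position 0: vowel (running total: 1)
  'a' at position 1: vowel (running total: 2)
  'o' at position 2: vowel (running total: 3)
  'f' at position 3: consonant
  'k' at position 4: consonant
  'g' at position 5: consonant
  'm' at position 6: consonant
  'm' at position 7: consonant
Total vowels: 3

3


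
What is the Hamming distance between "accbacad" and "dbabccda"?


Comparing "accbacad" and "dbabccda" position by position:
  Position 0: 'a' vs 'd' => differ
  Position 1: 'c' vs 'b' => differ
  Position 2: 'c' vs 'a' => differ
  Position 3: 'b' vs 'b' => same
  Position 4: 'a' vs 'c' => differ
  Position 5: 'c' vs 'c' => same
  Position 6: 'a' vs 'd' => differ
  Position 7: 'd' vs 'a' => differ
Total differences (Hamming distance): 6

6


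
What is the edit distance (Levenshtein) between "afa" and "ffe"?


Computing edit distance: "afa" -> "ffe"
DP table:
           f    f    e
      0    1    2    3
  a   1    1    2    3
  f   2    1    1    2
  a   3    2    2    2
Edit distance = dp[3][3] = 2

2


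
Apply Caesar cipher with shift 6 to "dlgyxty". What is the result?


Caesar cipher: shift "dlgyxty" by 6
  'd' (pos 3) + 6 = pos 9 = 'j'
  'l' (pos 11) + 6 = pos 17 = 'r'
  'g' (pos 6) + 6 = pos 12 = 'm'
  'y' (pos 24) + 6 = pos 4 = 'e'
  'x' (pos 23) + 6 = pos 3 = 'd'
  't' (pos 19) + 6 = pos 25 = 'z'
  'y' (pos 24) + 6 = pos 4 = 'e'
Result: jrmedze

jrmedze


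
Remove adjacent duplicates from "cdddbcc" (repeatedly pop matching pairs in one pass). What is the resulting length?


Input: cdddbcc
Stack-based adjacent duplicate removal:
  Read 'c': push. Stack: c
  Read 'd': push. Stack: cd
  Read 'd': matches stack top 'd' => pop. Stack: c
  Read 'd': push. Stack: cd
  Read 'b': push. Stack: cdb
  Read 'c': push. Stack: cdbc
  Read 'c': matches stack top 'c' => pop. Stack: cdb
Final stack: "cdb" (length 3)

3


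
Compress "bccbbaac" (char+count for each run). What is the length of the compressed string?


Input: bccbbaac
Runs:
  'b' x 1 => "b1"
  'c' x 2 => "c2"
  'b' x 2 => "b2"
  'a' x 2 => "a2"
  'c' x 1 => "c1"
Compressed: "b1c2b2a2c1"
Compressed length: 10

10


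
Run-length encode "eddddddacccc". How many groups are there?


Input: eddddddacccc
Scanning for consecutive runs:
  Group 1: 'e' x 1 (positions 0-0)
  Group 2: 'd' x 6 (positions 1-6)
  Group 3: 'a' x 1 (positions 7-7)
  Group 4: 'c' x 4 (positions 8-11)
Total groups: 4

4


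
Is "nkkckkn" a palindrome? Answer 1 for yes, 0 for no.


Input: nkkckkn
Reversed: nkkckkn
  Compare pos 0 ('n') with pos 6 ('n'): match
  Compare pos 1 ('k') with pos 5 ('k'): match
  Compare pos 2 ('k') with pos 4 ('k'): match
Result: palindrome

1


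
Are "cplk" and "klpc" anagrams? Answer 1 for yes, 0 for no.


Strings: "cplk", "klpc"
Sorted first:  cklp
Sorted second: cklp
Sorted forms match => anagrams

1


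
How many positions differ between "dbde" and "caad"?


Comparing "dbde" and "caad" position by position:
  Position 0: 'd' vs 'c' => DIFFER
  Position 1: 'b' vs 'a' => DIFFER
  Position 2: 'd' vs 'a' => DIFFER
  Position 3: 'e' vs 'd' => DIFFER
Positions that differ: 4

4


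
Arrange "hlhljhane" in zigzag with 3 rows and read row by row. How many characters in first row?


Zigzag "hlhljhane" into 3 rows:
Placing characters:
  'h' => row 0
  'l' => row 1
  'h' => row 2
  'l' => row 1
  'j' => row 0
  'h' => row 1
  'a' => row 2
  'n' => row 1
  'e' => row 0
Rows:
  Row 0: "hje"
  Row 1: "llhn"
  Row 2: "ha"
First row length: 3

3


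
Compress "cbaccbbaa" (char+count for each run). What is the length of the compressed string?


Input: cbaccbbaa
Runs:
  'c' x 1 => "c1"
  'b' x 1 => "b1"
  'a' x 1 => "a1"
  'c' x 2 => "c2"
  'b' x 2 => "b2"
  'a' x 2 => "a2"
Compressed: "c1b1a1c2b2a2"
Compressed length: 12

12


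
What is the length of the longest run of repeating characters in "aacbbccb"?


Input: "aacbbccb"
Scanning for longest run:
  Position 1 ('a'): continues run of 'a', length=2
  Position 2 ('c'): new char, reset run to 1
  Position 3 ('b'): new char, reset run to 1
  Position 4 ('b'): continues run of 'b', length=2
  Position 5 ('c'): new char, reset run to 1
  Position 6 ('c'): continues run of 'c', length=2
  Position 7 ('b'): new char, reset run to 1
Longest run: 'a' with length 2

2


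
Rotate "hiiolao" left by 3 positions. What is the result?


Input: "hiiolao", rotate left by 3
First 3 characters: "hii"
Remaining characters: "olao"
Concatenate remaining + first: "olao" + "hii" = "olaohii"

olaohii


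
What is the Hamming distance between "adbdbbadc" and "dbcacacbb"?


Comparing "adbdbbadc" and "dbcacacbb" position by position:
  Position 0: 'a' vs 'd' => differ
  Position 1: 'd' vs 'b' => differ
  Position 2: 'b' vs 'c' => differ
  Position 3: 'd' vs 'a' => differ
  Position 4: 'b' vs 'c' => differ
  Position 5: 'b' vs 'a' => differ
  Position 6: 'a' vs 'c' => differ
  Position 7: 'd' vs 'b' => differ
  Position 8: 'c' vs 'b' => differ
Total differences (Hamming distance): 9

9


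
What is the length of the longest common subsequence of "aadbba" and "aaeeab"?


LCS of "aadbba" and "aaeeab"
DP table:
           a    a    e    e    a    b
      0    0    0    0    0    0    0
  a   0    1    1    1    1    1    1
  a   0    1    2    2    2    2    2
  d   0    1    2    2    2    2    2
  b   0    1    2    2    2    2    3
  b   0    1    2    2    2    2    3
  a   0    1    2    2    2    3    3
LCS length = dp[6][6] = 3

3


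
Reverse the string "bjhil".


Input: bjhil
Reading characters right to left:
  Position 4: 'l'
  Position 3: 'i'
  Position 2: 'h'
  Position 1: 'j'
  Position 0: 'b'
Reversed: lihjb

lihjb


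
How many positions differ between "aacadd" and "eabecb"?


Comparing "aacadd" and "eabecb" position by position:
  Position 0: 'a' vs 'e' => DIFFER
  Position 1: 'a' vs 'a' => same
  Position 2: 'c' vs 'b' => DIFFER
  Position 3: 'a' vs 'e' => DIFFER
  Position 4: 'd' vs 'c' => DIFFER
  Position 5: 'd' vs 'b' => DIFFER
Positions that differ: 5

5
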